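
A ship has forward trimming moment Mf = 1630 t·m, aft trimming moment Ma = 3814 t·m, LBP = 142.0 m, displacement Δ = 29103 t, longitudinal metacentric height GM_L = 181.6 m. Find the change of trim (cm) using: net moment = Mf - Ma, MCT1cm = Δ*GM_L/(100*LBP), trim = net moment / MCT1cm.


Formula: net trimming moment = Mf - Ma; MCT1cm = Δ*GM_L/(100*LBP); trim = net moment / MCT1cm
Step 1 — net trimming moment = 1630 - 3814 = -2184 t·m
Step 2 — MCT1cm = 29103 * 181.6 / (100 * 142.0) = 372.1905 t·m/cm
Step 3 — trim = -2184 / 372.1905 ≈ -5.8680 cm (5 s.f.)

-5.8680 cm


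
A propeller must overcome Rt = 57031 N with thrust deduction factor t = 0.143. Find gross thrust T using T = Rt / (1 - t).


Formula: T = Rt / (1 - t)
Step 1 — (1 - t) = 1 - 0.143 = 0.857
Step 2 — T = 57031 / 0.857 ≈ 66547 N (5 s.f.)

66547 N


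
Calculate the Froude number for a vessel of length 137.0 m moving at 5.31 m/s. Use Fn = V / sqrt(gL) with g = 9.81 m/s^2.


Formula: Fn = V / sqrt(g * L)
Step 1 — g * L = 9.81 * 137.0 = 1343.97
Step 2 — sqrt(g * L) = sqrt(1343.97) = 36.660196
Step 3 — Fn = 5.31 / 36.660196 ≈ 0.14484 (5 s.f.)

0.14484


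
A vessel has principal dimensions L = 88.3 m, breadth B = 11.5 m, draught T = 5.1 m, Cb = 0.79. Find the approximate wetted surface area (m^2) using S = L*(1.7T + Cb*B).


Formula: S = 1.7*L*T + V/T with V = Cb*L*B*T, i.e. S = L * (1.7*T + Cb*B)
Step 1 — 1.7*T = 1.7 * 5.1 = 8.67 m
Step 2 — Cb*B = 0.79 * 11.5 = 9.085 m
Step 3 — 1.7*T + Cb*B = 8.67 + 9.085 = 17.755 m
Step 4 — S = 88.3 * 17.755 ≈ 1567.8 m^2 (5 s.f.)

1567.8 m^2


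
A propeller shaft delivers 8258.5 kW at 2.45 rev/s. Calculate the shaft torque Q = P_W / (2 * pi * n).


Formula: Q = P_W / (2 * pi * n)
Step 1 — P_W = 8258.5 kW * 1000 = 8258500.0 W
Step 2 — 2 * pi * n = 2 * pi * 2.45 = 15.393804
Step 3 — Q = 8258500.0 / 15.393804 ≈ 536480 N·m (5 s.f.)

536480 N·m


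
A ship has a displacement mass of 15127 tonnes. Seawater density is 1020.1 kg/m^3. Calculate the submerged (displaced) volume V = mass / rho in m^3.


Formula: V = mass / rho
Step 1 — convert tonnes to kg: 15127 t * 1000 = 15127000 kg
Step 2 — V = 15127000 / 1020.1 ≈ 14829 m^3 (5 s.f.)

14829 m^3


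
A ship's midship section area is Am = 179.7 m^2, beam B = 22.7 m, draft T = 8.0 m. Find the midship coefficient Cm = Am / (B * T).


Formula: Cm = Am / (B * T)
Step 1 — B * T = 22.7 * 8.0 = 181.6 m^2
Step 2 — Cm = 179.7 / 181.6 ≈ 0.98954 (5 s.f.)

0.98954


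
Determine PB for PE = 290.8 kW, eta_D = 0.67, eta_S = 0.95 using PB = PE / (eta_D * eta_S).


Formula: PB = PE / (eta_D * eta_S)
Step 1 — combined efficiency = eta_D * eta_S = 0.67 * 0.95 = 0.6365
Step 2 — PB = 290.8 / 0.6365 ≈ 456.87 kW (5 s.f.)

456.87 kW


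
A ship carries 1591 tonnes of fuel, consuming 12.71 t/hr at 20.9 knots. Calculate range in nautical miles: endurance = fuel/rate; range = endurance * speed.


Formula: endurance = fuel / rate; range = endurance * speed
Step 1 — endurance = 1591 / 12.71 = 125.177 hours
Step 2 — range = 125.177 * 20.9 ≈ 2616.2 nautical miles (5 s.f.)

2616.2 NM


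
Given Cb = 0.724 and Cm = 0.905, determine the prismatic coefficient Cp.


Formula: Cp = Cb / Cm
Substituting: Cp = 0.724 / 0.905
Result: Cp ≈ 0.80000 (5 s.f.)

0.80000


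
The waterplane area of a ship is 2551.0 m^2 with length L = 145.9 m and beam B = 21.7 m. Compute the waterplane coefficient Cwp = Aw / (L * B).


Formula: Cwp = Aw / (L * B)
Step 1 — L * B = 145.9 * 21.7 = 3166.03 m^2
Step 2 — Cwp = 2551.0 / 3166.03 ≈ 0.80574 (5 s.f.)

0.80574


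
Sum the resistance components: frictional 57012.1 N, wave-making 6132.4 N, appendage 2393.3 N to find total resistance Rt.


Formula: Rt = Rf + Rw + Ra
Substituting: Rt = 57012.1 + 6132.4 + 2393.3
Result: Rt = 65537.8 N

65537.8 N


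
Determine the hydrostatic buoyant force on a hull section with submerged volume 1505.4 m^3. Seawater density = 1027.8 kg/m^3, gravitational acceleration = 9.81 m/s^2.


Formula: Fb = rho * g * V
Substituting: Fb = 1027.8 * 9.81 * 1505.4
Intermediate: 1027.8 * 9.81 = 10082.718
Result: Fb = 10082.718 * 1505.4 ≈ 15179000 N (5 s.f.)

15179000 N


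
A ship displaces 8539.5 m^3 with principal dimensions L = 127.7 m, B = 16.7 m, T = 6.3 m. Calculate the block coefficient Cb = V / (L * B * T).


Formula: Cb = V / (L * B * T)
Step 1 — L * B * T = 127.7 * 16.7 * 6.3 = 13435.317 m^3
Step 2 — Cb = 8539.5 / 13435.317 ≈ 0.63560 (5 s.f.)

0.63560


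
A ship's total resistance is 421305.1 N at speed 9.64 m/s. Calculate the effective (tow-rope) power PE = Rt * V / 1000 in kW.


Formula: PE = Rt * V / 1000 (kW)
Step 1 — PE (W) = 421305.1 * 9.64 = 4061381.164 W
Step 2 — PE (kW) = 4061381.164 / 1000 ≈ 4061.4 kW (5 s.f.)

4061.4 kW


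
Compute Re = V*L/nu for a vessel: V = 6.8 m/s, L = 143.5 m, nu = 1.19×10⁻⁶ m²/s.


Formula: Re = V * L / nu
Step 1 — V * L = 6.8 * 143.5 = 975.8 m^2/s
Step 2 — Re = 975.8 / 1.19e-6 = 8.20e+08

8.20e+08


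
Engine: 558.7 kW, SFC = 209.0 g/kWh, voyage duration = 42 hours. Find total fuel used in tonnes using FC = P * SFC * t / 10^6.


Formula: FC (tonnes) = P * SFC * t / 1,000,000
Step 1 — P * SFC * t = 558.7 * 209.0 * 42 = 4904268.6 g
Step 2 — FC (tonnes) = 4904268.6 / 1,000,000 ≈ 4.9043 tonnes (5 s.f.)

4.9043 tonnes


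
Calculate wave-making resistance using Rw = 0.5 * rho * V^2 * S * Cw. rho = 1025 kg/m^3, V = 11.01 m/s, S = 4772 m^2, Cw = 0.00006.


Formula: Rw = 0.5 * rho * V^2 * S * Cw
Step 1 — V^2 = 11.01^2 = 121.2201
Step 2 — 0.5 * rho * V^2 = 0.5 * 1025 * 121.2201 = 62125.30125
Step 3 — Rw = 62125.30125 * 4772 * 0.00006 ≈ 17788 N (5 s.f.)

17788 N


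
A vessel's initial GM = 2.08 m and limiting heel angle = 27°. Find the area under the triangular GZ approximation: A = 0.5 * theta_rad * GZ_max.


Formula: GZ_max = GM * sin(theta); Area = 0.5 * theta_rad * GZ_max
Step 1 — GZ_max = 2.08 * sin(27°) = 2.08 * 0.45399 = 0.944299 m
Step 2 — theta_rad = 27 * pi/180 = 0.471239 rad
Step 3 — Area = 0.5 * 0.471239 * 0.944299 ≈ 0.22250 m·rad (5 s.f.)

0.22250 m·rad


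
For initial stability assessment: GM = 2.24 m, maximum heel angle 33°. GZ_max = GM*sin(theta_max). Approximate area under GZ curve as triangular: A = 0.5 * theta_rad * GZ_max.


Formula: GZ_max = GM * sin(theta); Area = 0.5 * theta_rad * GZ_max
Step 1 — GZ_max = 2.24 * sin(33°) = 2.24 * 0.544639 = 1.219991 m
Step 2 — theta_rad = 33 * pi/180 = 0.575959 rad
Step 3 — Area = 0.5 * 0.575959 * 1.219991 ≈ 0.35133 m·rad (5 s.f.)

0.35133 m·rad


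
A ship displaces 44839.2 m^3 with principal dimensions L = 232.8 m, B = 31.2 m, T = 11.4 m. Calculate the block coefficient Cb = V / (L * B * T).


Formula: Cb = V / (L * B * T)
Step 1 — L * B * T = 232.8 * 31.2 * 11.4 = 82802.304 m^3
Step 2 — Cb = 44839.2 / 82802.304 ≈ 0.54152 (5 s.f.)

0.54152


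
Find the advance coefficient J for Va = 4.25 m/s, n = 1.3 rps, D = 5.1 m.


Formula: J = Va / (n * D)
Step 1 — n * D = 1.3 * 5.1 = 6.63
Step 2 — J = 4.25 / 6.63 ≈ 0.64103 (5 s.f.)

0.64103


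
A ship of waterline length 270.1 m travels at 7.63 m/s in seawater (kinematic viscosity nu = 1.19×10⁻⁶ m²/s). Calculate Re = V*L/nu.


Formula: Re = V * L / nu
Step 1 — V * L = 7.63 * 270.1 = 2060.863 m^2/s
Step 2 — Re = 2060.863 / 1.19e-6 = 1.73e+09

1.73e+09


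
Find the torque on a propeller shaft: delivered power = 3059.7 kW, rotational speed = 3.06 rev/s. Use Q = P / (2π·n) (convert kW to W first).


Formula: Q = P_W / (2 * pi * n)
Step 1 — P_W = 3059.7 kW * 1000 = 3059700.0 W
Step 2 — 2 * pi * n = 2 * pi * 3.06 = 19.226547
Step 3 — Q = 3059700.0 / 19.226547 ≈ 159140 N·m (5 s.f.)

159140 N·m


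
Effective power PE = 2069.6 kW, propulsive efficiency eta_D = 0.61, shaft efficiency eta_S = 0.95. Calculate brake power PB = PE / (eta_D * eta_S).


Formula: PB = PE / (eta_D * eta_S)
Step 1 — combined efficiency = eta_D * eta_S = 0.61 * 0.95 = 0.5795
Step 2 — PB = 2069.6 / 0.5795 ≈ 3571.4 kW (5 s.f.)

3571.4 kW


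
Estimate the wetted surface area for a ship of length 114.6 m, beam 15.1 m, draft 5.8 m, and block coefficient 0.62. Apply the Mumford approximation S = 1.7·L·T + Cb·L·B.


Formula: S = 1.7*L*T + V/T with V = Cb*L*B*T, i.e. S = L * (1.7*T + Cb*B)
Step 1 — 1.7*T = 1.7 * 5.8 = 9.86 m
Step 2 — Cb*B = 0.62 * 15.1 = 9.362 m
Step 3 — 1.7*T + Cb*B = 9.86 + 9.362 = 19.222 m
Step 4 — S = 114.6 * 19.222 ≈ 2202.8 m^2 (5 s.f.)

2202.8 m^2


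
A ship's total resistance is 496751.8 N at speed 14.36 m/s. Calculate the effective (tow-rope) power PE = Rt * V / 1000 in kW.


Formula: PE = Rt * V / 1000 (kW)
Step 1 — PE (W) = 496751.8 * 14.36 = 7133355.848 W
Step 2 — PE (kW) = 7133355.848 / 1000 ≈ 7133.4 kW (5 s.f.)

7133.4 kW


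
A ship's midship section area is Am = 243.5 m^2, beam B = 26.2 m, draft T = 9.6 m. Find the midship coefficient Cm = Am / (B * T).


Formula: Cm = Am / (B * T)
Step 1 — B * T = 26.2 * 9.6 = 251.52 m^2
Step 2 — Cm = 243.5 / 251.52 ≈ 0.96811 (5 s.f.)

0.96811


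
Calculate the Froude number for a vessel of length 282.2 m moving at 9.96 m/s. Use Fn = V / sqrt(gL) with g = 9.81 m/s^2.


Formula: Fn = V / sqrt(g * L)
Step 1 — g * L = 9.81 * 282.2 = 2768.382
Step 2 — sqrt(g * L) = sqrt(2768.382) = 52.615416
Step 3 — Fn = 9.96 / 52.615416 ≈ 0.18930 (5 s.f.)

0.18930


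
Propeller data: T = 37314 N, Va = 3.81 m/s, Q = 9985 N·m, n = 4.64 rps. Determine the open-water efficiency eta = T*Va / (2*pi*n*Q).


Formula: eta = T * Va / (2 * pi * n * Q)
Step 1 — numerator = T * Va = 37314 * 3.81 = 142166.34
Step 2 — 2 * pi * n = 2 * pi * 4.64 = 29.15398
Step 3 — denominator = 29.15398 * 9985 = 291102.49
Step 4 — eta = 142166.34 / 291102.49 ≈ 0.48837 (5 s.f.)

0.48837


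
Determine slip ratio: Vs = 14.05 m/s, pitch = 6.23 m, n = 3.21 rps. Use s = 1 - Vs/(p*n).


Formula: s = 1 - Vs / (p * n)
Step 1 — p * n = 6.23 * 3.21 = 19.9983
Step 2 — Vs / (p*n) = 14.05 / 19.9983 = 0.70256 (6 d.p.)
Step 3 — s = 1 - 0.70256 = 0.29744

0.29744


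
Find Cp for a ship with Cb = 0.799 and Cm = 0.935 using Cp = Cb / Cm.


Formula: Cp = Cb / Cm
Substituting: Cp = 0.799 / 0.935
Result: Cp ≈ 0.85455 (5 s.f.)

0.85455


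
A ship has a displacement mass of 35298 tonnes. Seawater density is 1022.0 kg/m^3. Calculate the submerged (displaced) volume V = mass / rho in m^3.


Formula: V = mass / rho
Step 1 — convert tonnes to kg: 35298 t * 1000 = 35298000 kg
Step 2 — V = 35298000 / 1022.0 ≈ 34538 m^3 (5 s.f.)

34538 m^3


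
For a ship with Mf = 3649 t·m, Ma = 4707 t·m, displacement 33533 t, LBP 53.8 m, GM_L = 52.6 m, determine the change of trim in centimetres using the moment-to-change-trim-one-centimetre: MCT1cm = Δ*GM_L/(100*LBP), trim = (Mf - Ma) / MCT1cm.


Formula: net trimming moment = Mf - Ma; MCT1cm = Δ*GM_L/(100*LBP); trim = net moment / MCT1cm
Step 1 — net trimming moment = 3649 - 4707 = -1058 t·m
Step 2 — MCT1cm = 33533 * 52.6 / (100 * 53.8) = 327.8505 t·m/cm
Step 3 — trim = -1058 / 327.8505 ≈ -3.2271 cm (5 s.f.)

-3.2271 cm


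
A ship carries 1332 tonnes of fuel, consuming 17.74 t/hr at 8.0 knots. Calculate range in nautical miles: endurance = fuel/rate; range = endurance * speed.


Formula: endurance = fuel / rate; range = endurance * speed
Step 1 — endurance = 1332 / 17.74 = 75.0846 hours
Step 2 — range = 75.0846 * 8.0 ≈ 600.68 nautical miles (5 s.f.)

600.68 NM


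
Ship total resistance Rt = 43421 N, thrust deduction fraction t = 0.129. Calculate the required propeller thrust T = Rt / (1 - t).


Formula: T = Rt / (1 - t)
Step 1 — (1 - t) = 1 - 0.129 = 0.871
Step 2 — T = 43421 / 0.871 ≈ 49852 N (5 s.f.)

49852 N


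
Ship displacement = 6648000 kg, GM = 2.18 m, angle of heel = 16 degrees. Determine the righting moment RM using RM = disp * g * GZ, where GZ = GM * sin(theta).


Formula: GZ = GM * sin(theta); RM = disp * g * GZ
Step 1 — GZ = 2.18 * sin(16°) = 2.18 * 0.275637 = 0.600889 m
Step 2 — RM = 6648000 * 9.81 * 0.600889 ≈ 39188000 N·m (5 s.f.)

39188000 N·m


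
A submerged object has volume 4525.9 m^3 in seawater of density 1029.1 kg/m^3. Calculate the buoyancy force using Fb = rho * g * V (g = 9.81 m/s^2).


Formula: Fb = rho * g * V
Substituting: Fb = 1029.1 * 9.81 * 4525.9
Intermediate: 1029.1 * 9.81 = 10095.471
Result: Fb = 10095.471 * 4525.9 ≈ 45691000 N (5 s.f.)

45691000 N


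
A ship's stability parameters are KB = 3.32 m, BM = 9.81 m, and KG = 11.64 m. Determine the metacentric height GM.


Formula: GM = KB + BM - KG
Step 1 — KM = KB + BM = 3.32 + 9.81 = 13.13 m
Step 2 — GM = KM - KG = 13.13 - 11.64 = 1.49 m

1.49 m


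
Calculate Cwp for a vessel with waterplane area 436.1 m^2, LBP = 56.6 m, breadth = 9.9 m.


Formula: Cwp = Aw / (L * B)
Step 1 — L * B = 56.6 * 9.9 = 560.34 m^2
Step 2 — Cwp = 436.1 / 560.34 ≈ 0.77828 (5 s.f.)

0.77828


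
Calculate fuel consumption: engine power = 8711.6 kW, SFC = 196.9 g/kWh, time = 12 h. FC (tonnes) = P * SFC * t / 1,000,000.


Formula: FC (tonnes) = P * SFC * t / 1,000,000
Step 1 — P * SFC * t = 8711.6 * 196.9 * 12 = 20583768.48 g
Step 2 — FC (tonnes) = 20583768.48 / 1,000,000 ≈ 20.584 tonnes (5 s.f.)

20.584 tonnes


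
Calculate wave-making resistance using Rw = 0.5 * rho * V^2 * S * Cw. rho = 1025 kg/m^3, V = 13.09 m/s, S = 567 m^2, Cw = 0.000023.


Formula: Rw = 0.5 * rho * V^2 * S * Cw
Step 1 — V^2 = 13.09^2 = 171.3481
Step 2 — 0.5 * rho * V^2 = 0.5 * 1025 * 171.3481 = 87815.90125
Step 3 — Rw = 87815.90125 * 567 * 0.000023 ≈ 1145.2 N (5 s.f.)

1145.2 N


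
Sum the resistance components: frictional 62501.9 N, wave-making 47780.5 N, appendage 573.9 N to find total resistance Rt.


Formula: Rt = Rf + Rw + Ra
Substituting: Rt = 62501.9 + 47780.5 + 573.9
Result: Rt = 110856.3 N

110856.3 N


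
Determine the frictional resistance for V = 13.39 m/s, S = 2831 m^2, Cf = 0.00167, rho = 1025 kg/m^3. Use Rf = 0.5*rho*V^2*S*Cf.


Formula: Rf = 0.5 * rho * V^2 * S * Cf
Step 1 — V^2 = 13.39^2 = 179.2921
Step 2 — 0.5 * rho * V^2 = 0.5 * 1025 * 179.2921 = 91887.20125
Step 3 — Rf = 91887.20125 * 2831 * 0.00167 ≈ 434420 N (5 s.f.)

434420 N


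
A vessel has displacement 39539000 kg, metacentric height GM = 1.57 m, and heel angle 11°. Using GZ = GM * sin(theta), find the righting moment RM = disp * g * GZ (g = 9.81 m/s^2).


Formula: GZ = GM * sin(theta); RM = disp * g * GZ
Step 1 — GZ = 1.57 * sin(11°) = 1.57 * 0.190809 = 0.29957 m
Step 2 — RM = 39539000 * 9.81 * 0.29957 ≈ 116200000 N·m (5 s.f.)

116200000 N·m


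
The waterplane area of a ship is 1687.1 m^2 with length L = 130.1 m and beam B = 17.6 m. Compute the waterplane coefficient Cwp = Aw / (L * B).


Formula: Cwp = Aw / (L * B)
Step 1 — L * B = 130.1 * 17.6 = 2289.76 m^2
Step 2 — Cwp = 1687.1 / 2289.76 ≈ 0.73680 (5 s.f.)

0.73680


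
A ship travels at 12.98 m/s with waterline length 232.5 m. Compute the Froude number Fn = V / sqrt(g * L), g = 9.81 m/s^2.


Formula: Fn = V / sqrt(g * L)
Step 1 — g * L = 9.81 * 232.5 = 2280.825
Step 2 — sqrt(g * L) = sqrt(2280.825) = 47.757984
Step 3 — Fn = 12.98 / 47.757984 ≈ 0.27179 (5 s.f.)

0.27179


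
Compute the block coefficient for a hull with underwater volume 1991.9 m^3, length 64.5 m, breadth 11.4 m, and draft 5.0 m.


Formula: Cb = V / (L * B * T)
Step 1 — L * B * T = 64.5 * 11.4 * 5.0 = 3676.5 m^3
Step 2 — Cb = 1991.9 / 3676.5 ≈ 0.54179 (5 s.f.)

0.54179


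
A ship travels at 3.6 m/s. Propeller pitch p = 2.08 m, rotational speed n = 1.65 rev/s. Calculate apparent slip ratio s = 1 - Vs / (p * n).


Formula: s = 1 - Vs / (p * n)
Step 1 — p * n = 2.08 * 1.65 = 3.432
Step 2 — Vs / (p*n) = 3.6 / 3.432 = 1.048951 (6 d.p.)
Step 3 — s = 1 - 1.048951 = -0.048951

-0.048951


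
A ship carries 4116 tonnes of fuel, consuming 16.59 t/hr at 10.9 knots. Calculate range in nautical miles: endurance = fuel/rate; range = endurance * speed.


Formula: endurance = fuel / rate; range = endurance * speed
Step 1 — endurance = 4116 / 16.59 = 248.1013 hours
Step 2 — range = 248.1013 * 10.9 ≈ 2704.3 nautical miles (5 s.f.)

2704.3 NM


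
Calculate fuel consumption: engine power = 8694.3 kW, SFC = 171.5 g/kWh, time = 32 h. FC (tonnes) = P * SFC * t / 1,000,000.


Formula: FC (tonnes) = P * SFC * t / 1,000,000
Step 1 — P * SFC * t = 8694.3 * 171.5 * 32 = 47714318.4 g
Step 2 — FC (tonnes) = 47714318.4 / 1,000,000 ≈ 47.714 tonnes (5 s.f.)

47.714 tonnes


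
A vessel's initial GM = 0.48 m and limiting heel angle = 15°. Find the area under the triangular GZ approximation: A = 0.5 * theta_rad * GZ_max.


Formula: GZ_max = GM * sin(theta); Area = 0.5 * theta_rad * GZ_max
Step 1 — GZ_max = 0.48 * sin(15°) = 0.48 * 0.258819 = 0.124233 m
Step 2 — theta_rad = 15 * pi/180 = 0.261799 rad
Step 3 — Area = 0.5 * 0.261799 * 0.124233 ≈ 0.016262 m·rad (5 s.f.)

0.016262 m·rad


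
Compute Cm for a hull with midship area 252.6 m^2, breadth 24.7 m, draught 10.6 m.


Formula: Cm = Am / (B * T)
Step 1 — B * T = 24.7 * 10.6 = 261.82 m^2
Step 2 — Cm = 252.6 / 261.82 ≈ 0.96478 (5 s.f.)

0.96478


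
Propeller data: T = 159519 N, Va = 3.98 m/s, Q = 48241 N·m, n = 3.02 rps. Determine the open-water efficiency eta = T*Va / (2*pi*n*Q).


Formula: eta = T * Va / (2 * pi * n * Q)
Step 1 — numerator = T * Va = 159519 * 3.98 = 634885.62
Step 2 — 2 * pi * n = 2 * pi * 3.02 = 18.97522
Step 3 — denominator = 18.97522 * 48241 = 915383.59
Step 4 — eta = 634885.62 / 915383.59 ≈ 0.69357 (5 s.f.)

0.69357


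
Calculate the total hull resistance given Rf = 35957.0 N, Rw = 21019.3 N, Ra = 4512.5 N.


Formula: Rt = Rf + Rw + Ra
Substituting: Rt = 35957.0 + 21019.3 + 4512.5
Result: Rt = 61488.8 N

61488.8 N


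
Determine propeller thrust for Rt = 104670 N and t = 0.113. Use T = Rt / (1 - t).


Formula: T = Rt / (1 - t)
Step 1 — (1 - t) = 1 - 0.113 = 0.887
Step 2 — T = 104670 / 0.887 ≈ 118000 N (5 s.f.)

118000 N


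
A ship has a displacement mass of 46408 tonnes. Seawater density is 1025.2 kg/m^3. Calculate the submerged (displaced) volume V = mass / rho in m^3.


Formula: V = mass / rho
Step 1 — convert tonnes to kg: 46408 t * 1000 = 46408000 kg
Step 2 — V = 46408000 / 1025.2 ≈ 45267 m^3 (5 s.f.)

45267 m^3


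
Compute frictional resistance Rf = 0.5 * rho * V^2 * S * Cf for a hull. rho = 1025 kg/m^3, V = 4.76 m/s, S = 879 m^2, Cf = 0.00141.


Formula: Rf = 0.5 * rho * V^2 * S * Cf
Step 1 — V^2 = 4.76^2 = 22.6576
Step 2 — 0.5 * rho * V^2 = 0.5 * 1025 * 22.6576 = 11612.02
Step 3 — Rf = 11612.02 * 879 * 0.00141 ≈ 14392 N (5 s.f.)

14392 N


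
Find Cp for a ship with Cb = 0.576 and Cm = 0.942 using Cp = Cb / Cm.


Formula: Cp = Cb / Cm
Substituting: Cp = 0.576 / 0.942
Result: Cp ≈ 0.61146 (5 s.f.)

0.61146


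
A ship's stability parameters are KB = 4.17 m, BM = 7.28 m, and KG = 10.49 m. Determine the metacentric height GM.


Formula: GM = KB + BM - KG
Step 1 — KM = KB + BM = 4.17 + 7.28 = 11.45 m
Step 2 — GM = KM - KG = 11.45 - 10.49 = 0.96 m

0.96 m


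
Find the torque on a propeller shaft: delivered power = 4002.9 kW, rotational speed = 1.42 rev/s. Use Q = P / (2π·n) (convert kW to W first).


Formula: Q = P_W / (2 * pi * n)
Step 1 — P_W = 4002.9 kW * 1000 = 4002900.0 W
Step 2 — 2 * pi * n = 2 * pi * 1.42 = 8.922123
Step 3 — Q = 4002900.0 / 8.922123 ≈ 448650 N·m (5 s.f.)

448650 N·m


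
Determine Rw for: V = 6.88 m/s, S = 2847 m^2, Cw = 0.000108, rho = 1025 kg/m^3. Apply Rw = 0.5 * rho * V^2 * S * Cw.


Formula: Rw = 0.5 * rho * V^2 * S * Cw
Step 1 — V^2 = 6.88^2 = 47.3344
Step 2 — 0.5 * rho * V^2 = 0.5 * 1025 * 47.3344 = 24258.88
Step 3 — Rw = 24258.88 * 2847 * 0.000108 ≈ 7459.0 N (5 s.f.)

7459.0 N


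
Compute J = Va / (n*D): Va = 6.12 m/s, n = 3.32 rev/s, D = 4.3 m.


Formula: J = Va / (n * D)
Step 1 — n * D = 3.32 * 4.3 = 14.276
Step 2 — J = 6.12 / 14.276 ≈ 0.42869 (5 s.f.)

0.42869


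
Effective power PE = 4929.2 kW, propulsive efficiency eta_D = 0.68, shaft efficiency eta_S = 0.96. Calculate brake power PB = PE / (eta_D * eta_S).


Formula: PB = PE / (eta_D * eta_S)
Step 1 — combined efficiency = eta_D * eta_S = 0.68 * 0.96 = 0.6528
Step 2 — PB = 4929.2 / 0.6528 ≈ 7550.9 kW (5 s.f.)

7550.9 kW


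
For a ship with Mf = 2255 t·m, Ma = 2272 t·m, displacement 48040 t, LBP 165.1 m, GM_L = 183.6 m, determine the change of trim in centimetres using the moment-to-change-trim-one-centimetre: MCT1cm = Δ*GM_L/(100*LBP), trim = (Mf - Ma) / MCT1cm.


Formula: net trimming moment = Mf - Ma; MCT1cm = Δ*GM_L/(100*LBP); trim = net moment / MCT1cm
Step 1 — net trimming moment = 2255 - 2272 = -17 t·m
Step 2 — MCT1cm = 48040 * 183.6 / (100 * 165.1) = 534.2304 t·m/cm
Step 3 — trim = -17 / 534.2304 ≈ -0.031821 cm (5 s.f.)

-0.031821 cm


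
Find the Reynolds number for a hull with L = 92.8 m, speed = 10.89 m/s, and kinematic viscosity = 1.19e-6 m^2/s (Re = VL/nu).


Formula: Re = V * L / nu
Step 1 — V * L = 10.89 * 92.8 = 1010.592 m^2/s
Step 2 — Re = 1010.592 / 1.19e-6 = 8.49e+08

8.49e+08


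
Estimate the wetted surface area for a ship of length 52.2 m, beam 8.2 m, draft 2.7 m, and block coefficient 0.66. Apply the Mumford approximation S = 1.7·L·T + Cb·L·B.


Formula: S = 1.7*L*T + V/T with V = Cb*L*B*T, i.e. S = L * (1.7*T + Cb*B)
Step 1 — 1.7*T = 1.7 * 2.7 = 4.59 m
Step 2 — Cb*B = 0.66 * 8.2 = 5.412 m
Step 3 — 1.7*T + Cb*B = 4.59 + 5.412 = 10.002 m
Step 4 — S = 52.2 * 10.002 ≈ 522.10 m^2 (5 s.f.)

522.10 m^2


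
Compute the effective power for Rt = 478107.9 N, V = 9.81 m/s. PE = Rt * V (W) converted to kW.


Formula: PE = Rt * V / 1000 (kW)
Step 1 — PE (W) = 478107.9 * 9.81 = 4690238.499 W
Step 2 — PE (kW) = 4690238.499 / 1000 ≈ 4690.2 kW (5 s.f.)

4690.2 kW


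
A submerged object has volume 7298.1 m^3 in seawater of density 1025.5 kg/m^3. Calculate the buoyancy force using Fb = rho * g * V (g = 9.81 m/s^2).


Formula: Fb = rho * g * V
Substituting: Fb = 1025.5 * 9.81 * 7298.1
Intermediate: 1025.5 * 9.81 = 10060.155
Result: Fb = 10060.155 * 7298.1 ≈ 73420000 N (5 s.f.)

73420000 N


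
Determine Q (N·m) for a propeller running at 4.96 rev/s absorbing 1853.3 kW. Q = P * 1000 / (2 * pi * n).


Formula: Q = P_W / (2 * pi * n)
Step 1 — P_W = 1853.3 kW * 1000 = 1853300.0 W
Step 2 — 2 * pi * n = 2 * pi * 4.96 = 31.164599
Step 3 — Q = 1853300.0 / 31.164599 ≈ 59468 N·m (5 s.f.)

59468 N·m


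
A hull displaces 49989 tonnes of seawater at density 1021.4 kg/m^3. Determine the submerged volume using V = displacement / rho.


Formula: V = mass / rho
Step 1 — convert tonnes to kg: 49989 t * 1000 = 49989000 kg
Step 2 — V = 49989000 / 1021.4 ≈ 48942 m^3 (5 s.f.)

48942 m^3


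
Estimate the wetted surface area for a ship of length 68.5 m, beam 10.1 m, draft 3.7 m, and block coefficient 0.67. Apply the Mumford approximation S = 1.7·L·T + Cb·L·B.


Formula: S = 1.7*L*T + V/T with V = Cb*L*B*T, i.e. S = L * (1.7*T + Cb*B)
Step 1 — 1.7*T = 1.7 * 3.7 = 6.29 m
Step 2 — Cb*B = 0.67 * 10.1 = 6.767 m
Step 3 — 1.7*T + Cb*B = 6.29 + 6.767 = 13.057 m
Step 4 — S = 68.5 * 13.057 ≈ 894.40 m^2 (5 s.f.)

894.40 m^2


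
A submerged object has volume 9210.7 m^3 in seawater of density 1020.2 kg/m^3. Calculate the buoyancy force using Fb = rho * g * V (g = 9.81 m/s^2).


Formula: Fb = rho * g * V
Substituting: Fb = 1020.2 * 9.81 * 9210.7
Intermediate: 1020.2 * 9.81 = 10008.162
Result: Fb = 10008.162 * 9210.7 ≈ 92182000 N (5 s.f.)

92182000 N


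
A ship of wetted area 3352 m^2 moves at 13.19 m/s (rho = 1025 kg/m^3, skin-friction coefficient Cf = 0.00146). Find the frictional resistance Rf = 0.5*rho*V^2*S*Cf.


Formula: Rf = 0.5 * rho * V^2 * S * Cf
Step 1 — V^2 = 13.19^2 = 173.9761
Step 2 — 0.5 * rho * V^2 = 0.5 * 1025 * 173.9761 = 89162.75125
Step 3 — Rf = 89162.75125 * 3352 * 0.00146 ≈ 436360 N (5 s.f.)

436360 N


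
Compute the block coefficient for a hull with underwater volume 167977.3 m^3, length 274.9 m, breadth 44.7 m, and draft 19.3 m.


Formula: Cb = V / (L * B * T)
Step 1 — L * B * T = 274.9 * 44.7 * 19.3 = 237158.979 m^3
Step 2 — Cb = 167977.3 / 237158.979 ≈ 0.70829 (5 s.f.)

0.70829


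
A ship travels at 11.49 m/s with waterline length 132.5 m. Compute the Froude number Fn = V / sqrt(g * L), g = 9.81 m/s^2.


Formula: Fn = V / sqrt(g * L)
Step 1 — g * L = 9.81 * 132.5 = 1299.825
Step 2 — sqrt(g * L) = sqrt(1299.825) = 36.053086
Step 3 — Fn = 11.49 / 36.053086 ≈ 0.31870 (5 s.f.)

0.31870


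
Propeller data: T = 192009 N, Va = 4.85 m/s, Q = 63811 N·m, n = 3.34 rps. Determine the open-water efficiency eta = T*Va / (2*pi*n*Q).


Formula: eta = T * Va / (2 * pi * n * Q)
Step 1 — numerator = T * Va = 192009 * 4.85 = 931243.65
Step 2 — 2 * pi * n = 2 * pi * 3.34 = 20.985839
Step 3 — denominator = 20.985839 * 63811 = 1339127.37
Step 4 — eta = 931243.65 / 1339127.37 ≈ 0.69541 (5 s.f.)

0.69541


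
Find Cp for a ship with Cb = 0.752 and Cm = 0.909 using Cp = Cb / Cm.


Formula: Cp = Cb / Cm
Substituting: Cp = 0.752 / 0.909
Result: Cp ≈ 0.82728 (5 s.f.)

0.82728


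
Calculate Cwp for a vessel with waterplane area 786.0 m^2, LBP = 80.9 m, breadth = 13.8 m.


Formula: Cwp = Aw / (L * B)
Step 1 — L * B = 80.9 * 13.8 = 1116.42 m^2
Step 2 — Cwp = 786.0 / 1116.42 ≈ 0.70404 (5 s.f.)

0.70404


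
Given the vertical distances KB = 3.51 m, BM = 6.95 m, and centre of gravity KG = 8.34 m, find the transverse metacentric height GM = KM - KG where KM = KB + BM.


Formula: GM = KB + BM - KG
Step 1 — KM = KB + BM = 3.51 + 6.95 = 10.46 m
Step 2 — GM = KM - KG = 10.46 - 8.34 = 2.12 m

2.12 m


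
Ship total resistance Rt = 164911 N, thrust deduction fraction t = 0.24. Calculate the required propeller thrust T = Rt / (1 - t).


Formula: T = Rt / (1 - t)
Step 1 — (1 - t) = 1 - 0.24 = 0.76
Step 2 — T = 164911 / 0.76 ≈ 216990 N (5 s.f.)

216990 N


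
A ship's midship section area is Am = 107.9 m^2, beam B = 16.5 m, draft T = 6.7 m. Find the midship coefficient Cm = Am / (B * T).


Formula: Cm = Am / (B * T)
Step 1 — B * T = 16.5 * 6.7 = 110.55 m^2
Step 2 — Cm = 107.9 / 110.55 ≈ 0.97603 (5 s.f.)

0.97603


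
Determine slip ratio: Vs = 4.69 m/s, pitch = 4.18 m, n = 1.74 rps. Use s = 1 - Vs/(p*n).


Formula: s = 1 - Vs / (p * n)
Step 1 — p * n = 4.18 * 1.74 = 7.2732
Step 2 — Vs / (p*n) = 4.69 / 7.2732 = 0.644833 (6 d.p.)
Step 3 — s = 1 - 0.644833 = 0.355167

0.355167


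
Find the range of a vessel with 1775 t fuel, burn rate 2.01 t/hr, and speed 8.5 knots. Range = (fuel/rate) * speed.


Formula: endurance = fuel / rate; range = endurance * speed
Step 1 — endurance = 1775 / 2.01 = 883.0846 hours
Step 2 — range = 883.0846 * 8.5 ≈ 7506.2 nautical miles (5 s.f.)

7506.2 NM


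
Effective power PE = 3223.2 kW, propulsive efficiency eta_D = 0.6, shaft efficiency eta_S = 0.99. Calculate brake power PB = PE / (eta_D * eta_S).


Formula: PB = PE / (eta_D * eta_S)
Step 1 — combined efficiency = eta_D * eta_S = 0.6 * 0.99 = 0.594
Step 2 — PB = 3223.2 / 0.594 ≈ 5426.3 kW (5 s.f.)

5426.3 kW


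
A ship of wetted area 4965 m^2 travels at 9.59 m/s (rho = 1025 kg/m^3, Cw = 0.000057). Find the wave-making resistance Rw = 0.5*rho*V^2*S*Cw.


Formula: Rw = 0.5 * rho * V^2 * S * Cw
Step 1 — V^2 = 9.59^2 = 91.9681
Step 2 — 0.5 * rho * V^2 = 0.5 * 1025 * 91.9681 = 47133.65125
Step 3 — Rw = 47133.65125 * 4965 * 0.000057 ≈ 13339 N (5 s.f.)

13339 N


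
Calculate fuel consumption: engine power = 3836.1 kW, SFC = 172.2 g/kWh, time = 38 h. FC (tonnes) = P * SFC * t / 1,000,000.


Formula: FC (tonnes) = P * SFC * t / 1,000,000
Step 1 — P * SFC * t = 3836.1 * 172.2 * 38 = 25101903.96 g
Step 2 — FC (tonnes) = 25101903.96 / 1,000,000 ≈ 25.102 tonnes (5 s.f.)

25.102 tonnes


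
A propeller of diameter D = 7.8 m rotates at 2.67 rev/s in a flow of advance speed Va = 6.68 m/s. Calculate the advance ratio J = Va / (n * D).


Formula: J = Va / (n * D)
Step 1 — n * D = 2.67 * 7.8 = 20.826
Step 2 — J = 6.68 / 20.826 ≈ 0.32075 (5 s.f.)

0.32075


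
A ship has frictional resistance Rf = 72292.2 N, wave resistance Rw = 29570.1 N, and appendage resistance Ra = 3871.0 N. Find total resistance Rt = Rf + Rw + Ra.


Formula: Rt = Rf + Rw + Ra
Substituting: Rt = 72292.2 + 29570.1 + 3871.0
Result: Rt = 105733.3 N

105733.3 N


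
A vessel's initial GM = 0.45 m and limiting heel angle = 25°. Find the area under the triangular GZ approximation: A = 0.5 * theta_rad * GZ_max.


Formula: GZ_max = GM * sin(theta); Area = 0.5 * theta_rad * GZ_max
Step 1 — GZ_max = 0.45 * sin(25°) = 0.45 * 0.422618 = 0.190178 m
Step 2 — theta_rad = 25 * pi/180 = 0.436332 rad
Step 3 — Area = 0.5 * 0.436332 * 0.190178 ≈ 0.041490 m·rad (5 s.f.)

0.041490 m·rad


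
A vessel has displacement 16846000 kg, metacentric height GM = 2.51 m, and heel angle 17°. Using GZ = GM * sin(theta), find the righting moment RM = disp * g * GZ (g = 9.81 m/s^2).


Formula: GZ = GM * sin(theta); RM = disp * g * GZ
Step 1 — GZ = 2.51 * sin(17°) = 2.51 * 0.292372 = 0.733854 m
Step 2 — RM = 16846000 * 9.81 * 0.733854 ≈ 121280000 N·m (5 s.f.)

121280000 N·m


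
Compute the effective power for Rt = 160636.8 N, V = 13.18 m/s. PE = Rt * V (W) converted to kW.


Formula: PE = Rt * V / 1000 (kW)
Step 1 — PE (W) = 160636.8 * 13.18 = 2117193.024 W
Step 2 — PE (kW) = 2117193.024 / 1000 ≈ 2117.2 kW (5 s.f.)

2117.2 kW


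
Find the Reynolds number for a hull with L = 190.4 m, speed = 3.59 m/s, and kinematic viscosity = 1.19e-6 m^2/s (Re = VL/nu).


Formula: Re = V * L / nu
Step 1 — V * L = 3.59 * 190.4 = 683.536 m^2/s
Step 2 — Re = 683.536 / 1.19e-6 = 5.74e+08

5.74e+08


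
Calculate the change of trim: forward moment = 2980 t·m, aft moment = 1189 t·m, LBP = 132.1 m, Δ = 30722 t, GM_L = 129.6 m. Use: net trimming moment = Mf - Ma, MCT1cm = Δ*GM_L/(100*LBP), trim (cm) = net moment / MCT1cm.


Formula: net trimming moment = Mf - Ma; MCT1cm = Δ*GM_L/(100*LBP); trim = net moment / MCT1cm
Step 1 — net trimming moment = 2980 - 1189 = 1791 t·m
Step 2 — MCT1cm = 30722 * 129.6 / (100 * 132.1) = 301.4058 t·m/cm
Step 3 — trim = 1791 / 301.4058 ≈ 5.9422 cm (5 s.f.)

5.9422 cm


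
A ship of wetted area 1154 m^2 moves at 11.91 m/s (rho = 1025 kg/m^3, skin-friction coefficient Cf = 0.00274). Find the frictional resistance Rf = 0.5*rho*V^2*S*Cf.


Formula: Rf = 0.5 * rho * V^2 * S * Cf
Step 1 — V^2 = 11.91^2 = 141.8481
Step 2 — 0.5 * rho * V^2 = 0.5 * 1025 * 141.8481 = 72697.15125
Step 3 — Rf = 72697.15125 * 1154 * 0.00274 ≈ 229870 N (5 s.f.)

229870 N


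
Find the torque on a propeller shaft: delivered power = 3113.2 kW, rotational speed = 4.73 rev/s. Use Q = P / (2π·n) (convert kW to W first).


Formula: Q = P_W / (2 * pi * n)
Step 1 — P_W = 3113.2 kW * 1000 = 3113200.0 W
Step 2 — 2 * pi * n = 2 * pi * 4.73 = 29.719467
Step 3 — Q = 3113200.0 / 29.719467 ≈ 104750 N·m (5 s.f.)

104750 N·m


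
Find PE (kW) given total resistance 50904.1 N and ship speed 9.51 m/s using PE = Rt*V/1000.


Formula: PE = Rt * V / 1000 (kW)
Step 1 — PE (W) = 50904.1 * 9.51 = 484097.991 W
Step 2 — PE (kW) = 484097.991 / 1000 ≈ 484.10 kW (5 s.f.)

484.10 kW


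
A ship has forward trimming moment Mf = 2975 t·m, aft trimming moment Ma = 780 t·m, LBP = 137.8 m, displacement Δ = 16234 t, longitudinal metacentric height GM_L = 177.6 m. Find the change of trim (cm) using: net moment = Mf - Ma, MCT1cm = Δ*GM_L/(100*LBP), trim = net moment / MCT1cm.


Formula: net trimming moment = Mf - Ma; MCT1cm = Δ*GM_L/(100*LBP); trim = net moment / MCT1cm
Step 1 — net trimming moment = 2975 - 780 = 2195 t·m
Step 2 — MCT1cm = 16234 * 177.6 / (100 * 137.8) = 209.2278 t·m/cm
Step 3 — trim = 2195 / 209.2278 ≈ 10.491 cm (5 s.f.)

10.491 cm


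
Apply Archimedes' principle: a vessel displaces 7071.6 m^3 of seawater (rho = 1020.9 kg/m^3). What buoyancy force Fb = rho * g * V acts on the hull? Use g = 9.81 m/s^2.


Formula: Fb = rho * g * V
Substituting: Fb = 1020.9 * 9.81 * 7071.6
Intermediate: 1020.9 * 9.81 = 10015.029
Result: Fb = 10015.029 * 7071.6 ≈ 70822000 N (5 s.f.)

70822000 N


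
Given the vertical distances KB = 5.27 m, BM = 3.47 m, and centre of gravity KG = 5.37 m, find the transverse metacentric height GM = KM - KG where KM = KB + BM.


Formula: GM = KB + BM - KG
Step 1 — KM = KB + BM = 5.27 + 3.47 = 8.74 m
Step 2 — GM = KM - KG = 8.74 - 5.37 = 3.37 m

3.37 m


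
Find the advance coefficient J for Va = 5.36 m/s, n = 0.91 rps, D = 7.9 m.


Formula: J = Va / (n * D)
Step 1 — n * D = 0.91 * 7.9 = 7.189
Step 2 — J = 5.36 / 7.189 ≈ 0.74558 (5 s.f.)

0.74558


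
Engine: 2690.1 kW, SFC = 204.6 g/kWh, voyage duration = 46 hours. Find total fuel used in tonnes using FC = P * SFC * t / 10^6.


Formula: FC (tonnes) = P * SFC * t / 1,000,000
Step 1 — P * SFC * t = 2690.1 * 204.6 * 46 = 25318145.16 g
Step 2 — FC (tonnes) = 25318145.16 / 1,000,000 ≈ 25.318 tonnes (5 s.f.)

25.318 tonnes


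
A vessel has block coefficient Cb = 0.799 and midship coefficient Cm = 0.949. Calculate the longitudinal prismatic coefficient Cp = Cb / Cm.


Formula: Cp = Cb / Cm
Substituting: Cp = 0.799 / 0.949
Result: Cp ≈ 0.84194 (5 s.f.)

0.84194


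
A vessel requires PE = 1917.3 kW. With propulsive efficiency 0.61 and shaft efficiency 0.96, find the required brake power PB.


Formula: PB = PE / (eta_D * eta_S)
Step 1 — combined efficiency = eta_D * eta_S = 0.61 * 0.96 = 0.5856
Step 2 — PB = 1917.3 / 0.5856 ≈ 3274.1 kW (5 s.f.)

3274.1 kW


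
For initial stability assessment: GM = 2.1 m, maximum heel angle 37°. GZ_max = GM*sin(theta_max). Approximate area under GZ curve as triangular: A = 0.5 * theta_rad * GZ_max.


Formula: GZ_max = GM * sin(theta); Area = 0.5 * theta_rad * GZ_max
Step 1 — GZ_max = 2.1 * sin(37°) = 2.1 * 0.601815 = 1.263812 m
Step 2 — theta_rad = 37 * pi/180 = 0.645772 rad
Step 3 — Area = 0.5 * 0.645772 * 1.263812 ≈ 0.40807 m·rad (5 s.f.)

0.40807 m·rad


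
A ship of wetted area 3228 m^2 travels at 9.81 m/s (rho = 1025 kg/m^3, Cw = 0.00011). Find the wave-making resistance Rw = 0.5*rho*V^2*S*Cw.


Formula: Rw = 0.5 * rho * V^2 * S * Cw
Step 1 — V^2 = 9.81^2 = 96.2361
Step 2 — 0.5 * rho * V^2 = 0.5 * 1025 * 96.2361 = 49321.00125
Step 3 — Rw = 49321.00125 * 3228 * 0.00011 ≈ 17513 N (5 s.f.)

17513 N


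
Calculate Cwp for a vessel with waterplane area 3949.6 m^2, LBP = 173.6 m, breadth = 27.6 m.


Formula: Cwp = Aw / (L * B)
Step 1 — L * B = 173.6 * 27.6 = 4791.36 m^2
Step 2 — Cwp = 3949.6 / 4791.36 ≈ 0.82432 (5 s.f.)

0.82432


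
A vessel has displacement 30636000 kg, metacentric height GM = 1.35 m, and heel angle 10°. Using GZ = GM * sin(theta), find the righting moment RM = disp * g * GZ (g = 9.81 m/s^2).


Formula: GZ = GM * sin(theta); RM = disp * g * GZ
Step 1 — GZ = 1.35 * sin(10°) = 1.35 * 0.173648 = 0.234425 m
Step 2 — RM = 30636000 * 9.81 * 0.234425 ≈ 70454000 N·m (5 s.f.)

70454000 N·m


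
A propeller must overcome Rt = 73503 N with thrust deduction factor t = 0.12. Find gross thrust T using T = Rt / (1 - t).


Formula: T = Rt / (1 - t)
Step 1 — (1 - t) = 1 - 0.12 = 0.88
Step 2 — T = 73503 / 0.88 ≈ 83526 N (5 s.f.)

83526 N


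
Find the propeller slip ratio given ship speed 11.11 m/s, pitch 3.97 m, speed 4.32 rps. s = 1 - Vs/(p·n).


Formula: s = 1 - Vs / (p * n)
Step 1 — p * n = 3.97 * 4.32 = 17.1504
Step 2 — Vs / (p*n) = 11.11 / 17.1504 = 0.647798 (6 d.p.)
Step 3 — s = 1 - 0.647798 = 0.352202

0.352202


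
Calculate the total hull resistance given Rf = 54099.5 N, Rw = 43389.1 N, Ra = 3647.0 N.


Formula: Rt = Rf + Rw + Ra
Substituting: Rt = 54099.5 + 43389.1 + 3647.0
Result: Rt = 101135.6 N

101135.6 N


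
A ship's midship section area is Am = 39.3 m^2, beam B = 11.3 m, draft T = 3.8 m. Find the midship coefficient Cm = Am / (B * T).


Formula: Cm = Am / (B * T)
Step 1 — B * T = 11.3 * 3.8 = 42.94 m^2
Step 2 — Cm = 39.3 / 42.94 ≈ 0.91523 (5 s.f.)

0.91523


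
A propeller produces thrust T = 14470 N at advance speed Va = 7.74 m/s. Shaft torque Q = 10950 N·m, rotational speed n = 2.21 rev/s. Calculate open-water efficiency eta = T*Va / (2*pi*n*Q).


Formula: eta = T * Va / (2 * pi * n * Q)
Step 1 — numerator = T * Va = 14470 * 7.74 = 111997.8
Step 2 — 2 * pi * n = 2 * pi * 2.21 = 13.88584
Step 3 — denominator = 13.88584 * 10950 = 152049.95
Step 4 — eta = 111997.8 / 152049.95 ≈ 0.73659 (5 s.f.)

0.73659


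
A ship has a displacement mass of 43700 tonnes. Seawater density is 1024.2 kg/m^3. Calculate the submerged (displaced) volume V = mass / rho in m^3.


Formula: V = mass / rho
Step 1 — convert tonnes to kg: 43700 t * 1000 = 43700000 kg
Step 2 — V = 43700000 / 1024.2 ≈ 42667 m^3 (5 s.f.)

42667 m^3


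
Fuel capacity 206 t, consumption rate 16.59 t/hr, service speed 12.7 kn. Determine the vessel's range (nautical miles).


Formula: endurance = fuel / rate; range = endurance * speed
Step 1 — endurance = 206 / 16.59 = 12.4171 hours
Step 2 — range = 12.4171 * 12.7 ≈ 157.70 nautical miles (5 s.f.)

157.70 NM


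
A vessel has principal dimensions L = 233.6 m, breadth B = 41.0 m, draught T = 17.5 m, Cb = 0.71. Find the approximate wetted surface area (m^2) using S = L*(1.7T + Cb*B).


Formula: S = 1.7*L*T + V/T with V = Cb*L*B*T, i.e. S = L * (1.7*T + Cb*B)
Step 1 — 1.7*T = 1.7 * 17.5 = 29.75 m
Step 2 — Cb*B = 0.71 * 41.0 = 29.11 m
Step 3 — 1.7*T + Cb*B = 29.75 + 29.11 = 58.86 m
Step 4 — S = 233.6 * 58.86 ≈ 13750 m^2 (5 s.f.)

13750 m^2


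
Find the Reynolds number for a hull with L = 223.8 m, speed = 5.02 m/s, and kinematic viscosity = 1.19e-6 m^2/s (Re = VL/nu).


Formula: Re = V * L / nu
Step 1 — V * L = 5.02 * 223.8 = 1123.476 m^2/s
Step 2 — Re = 1123.476 / 1.19e-6 = 9.44e+08

9.44e+08


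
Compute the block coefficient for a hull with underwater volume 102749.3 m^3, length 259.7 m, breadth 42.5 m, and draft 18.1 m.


Formula: Cb = V / (L * B * T)
Step 1 — L * B * T = 259.7 * 42.5 * 18.1 = 199774.225 m^3
Step 2 — Cb = 102749.3 / 199774.225 ≈ 0.51433 (5 s.f.)

0.51433


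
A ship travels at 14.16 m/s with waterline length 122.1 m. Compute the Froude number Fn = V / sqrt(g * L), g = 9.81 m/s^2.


Formula: Fn = V / sqrt(g * L)
Step 1 — g * L = 9.81 * 122.1 = 1197.801
Step 2 — sqrt(g * L) = sqrt(1197.801) = 34.609262
Step 3 — Fn = 14.16 / 34.609262 ≈ 0.40914 (5 s.f.)

0.40914


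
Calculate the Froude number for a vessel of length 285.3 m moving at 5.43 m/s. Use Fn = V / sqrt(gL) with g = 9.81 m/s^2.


Formula: Fn = V / sqrt(g * L)
Step 1 — g * L = 9.81 * 285.3 = 2798.793
Step 2 — sqrt(g * L) = sqrt(2798.793) = 52.90362
Step 3 — Fn = 5.43 / 52.90362 ≈ 0.10264 (5 s.f.)

0.10264


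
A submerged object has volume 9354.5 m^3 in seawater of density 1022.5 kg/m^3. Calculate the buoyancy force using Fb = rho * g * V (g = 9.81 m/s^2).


Formula: Fb = rho * g * V
Substituting: Fb = 1022.5 * 9.81 * 9354.5
Intermediate: 1022.5 * 9.81 = 10030.725
Result: Fb = 10030.725 * 9354.5 ≈ 93832000 N (5 s.f.)

93832000 N


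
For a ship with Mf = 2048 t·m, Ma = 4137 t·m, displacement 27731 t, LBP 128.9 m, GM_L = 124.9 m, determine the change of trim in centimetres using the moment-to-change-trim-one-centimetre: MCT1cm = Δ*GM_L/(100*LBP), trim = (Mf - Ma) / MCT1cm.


Formula: net trimming moment = Mf - Ma; MCT1cm = Δ*GM_L/(100*LBP); trim = net moment / MCT1cm
Step 1 — net trimming moment = 2048 - 4137 = -2089 t·m
Step 2 — MCT1cm = 27731 * 124.9 / (100 * 128.9) = 268.7046 t·m/cm
Step 3 — trim = -2089 / 268.7046 ≈ -7.7743 cm (5 s.f.)

-7.7743 cm
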